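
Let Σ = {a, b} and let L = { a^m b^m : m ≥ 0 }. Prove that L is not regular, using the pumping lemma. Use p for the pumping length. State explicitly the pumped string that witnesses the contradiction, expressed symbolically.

a^{p+k} b^p

Toward a contradiction, assume L is regular with pumping length p.
Let w = a^p b^p ∈ L; note |w| = 2p ≥ p.
Write w = xyz as guaranteed by the lemma, with |xy| ≤ p and |y| > 0.
Because |xy| ≤ p and w begins with p copies of a, we have y = a^k with 1 ≤ k ≤ p.
Pump with i = 2: xy^2z = a^{p+k} b^p. For this to lie in L we would need p = p+k, which forces k = 0. But k ≥ 1, so xy^2z ∉ L.
This contradicts the pumping lemma, so L is not regular.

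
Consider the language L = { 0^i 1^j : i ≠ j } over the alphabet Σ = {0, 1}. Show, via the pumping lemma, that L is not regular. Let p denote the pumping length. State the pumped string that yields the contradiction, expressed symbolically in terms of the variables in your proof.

0^{p+p!} 1^{p+p!}

Assume L is regular. Let p be the pumping length given by the pumping lemma.
Choose w = 0^p 1^{p+p!}. Since p ≠ p+p!, w ∈ L; and |w| ≥ p.
Write w = xyz as guaranteed by the lemma, with |xy| ≤ p and |y| ≥ 1.
Because |xy| ≤ p and w begins with p copies of 0, we have y = 0^k with 1 ≤ k ≤ p.
Since 1 ≤ k ≤ p, k divides p!; set t = 1 + p!/k. Then xy^t z has p + (p!/k)·k = p + p! copies of 0. Now the 0-count equals the 1-count, so i ≠ j fails. So xy^t z = 0^{p+p!} 1^{p+p!} ∉ L.
This contradicts the pumping lemma, so L is not regular.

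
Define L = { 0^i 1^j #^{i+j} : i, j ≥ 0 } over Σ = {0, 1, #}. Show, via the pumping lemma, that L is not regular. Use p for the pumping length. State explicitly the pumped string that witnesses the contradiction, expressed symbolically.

0^{p+k} 1^p #^{2p}

Assume L is regular; let p be its pumping constant.
Take w = 0^p 1^p #^{2p} ∈ L (with i=j=p, i+j=2p), |w| = 4p ≥ p.
Write w = xyz as guaranteed by the lemma, with |xy| ≤ p and |y| > 0.
The first p characters of w are 0's, so xy (and hence y) consists only of 0's. Write y = 0^k, 1 ≤ k ≤ p.
Consider xy^2z = 0^{p+k} 1^p #^{2p}. Now the 0- and 1-counts sum to 2p+k, but the #-count is 2p ≠ 2p+k. So xy^2z ∉ L.
Contradiction. Therefore L is not regular.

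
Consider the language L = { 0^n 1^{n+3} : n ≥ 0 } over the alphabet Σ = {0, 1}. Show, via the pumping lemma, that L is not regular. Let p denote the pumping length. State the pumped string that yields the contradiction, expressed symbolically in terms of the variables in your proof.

0^{p+k} 1^{p+3}

Suppose for contradiction that L is regular, and let p be the pumping length.
Let w = 0^p 1^{p+3} ∈ L; note |w| = 2p+3 ≥ p.
The pumping lemma gives a decomposition w = xyz where |xy| ≤ p and |y| ≥ 1.
Since the first p symbols of w are all 0's and |xy| ≤ p, y lies entirely in the leading 0-block: y = 0^k for some k with 1 ≤ k ≤ p.
Pump with i = 2: xy^2z = 0^{p+k} 1^{p+3}. For this to lie in L we would need p+3 = (p+k)+3, which forces k = 0. But k ≥ 1, so xy^2z ∉ L.
This contradicts the pumping lemma, so L is not regular.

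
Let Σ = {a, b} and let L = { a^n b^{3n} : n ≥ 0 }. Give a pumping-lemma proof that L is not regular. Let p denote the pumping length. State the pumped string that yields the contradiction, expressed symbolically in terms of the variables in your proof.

a^{p+k} b^{3p}

Toward a contradiction, assume L is regular with pumping length p.
Let w = a^p b^{3p} ∈ L; note |w| = 4p ≥ p.
Write w = xyz as guaranteed by the lemma, with |xy| ≤ p and y is nonempty.
Because |xy| ≤ p and w begins with p copies of a, we have y = a^k with 1 ≤ k ≤ p.
Pump with i = 2: xy^2z = a^{p+k} b^{3p}. For this to lie in L we would need 3p = 3(p+k), which forces k = 0. But k ≥ 1, so xy^2z ∉ L.
This contradicts the pumping lemma, so L is not regular.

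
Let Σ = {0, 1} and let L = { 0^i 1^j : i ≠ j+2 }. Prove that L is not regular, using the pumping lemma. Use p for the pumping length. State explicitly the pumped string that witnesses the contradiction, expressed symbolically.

0^{p+p!} 1^{p+p!-2}

Suppose for contradiction that L is regular, and let p be the pumping length.
Choose w = 0^p 1^{p+p!-2}. Since p ≠ (p+p!-2)+2 = p+p!, w ∈ L; and |w| ≥ p.
By the pumping lemma, w = xyz with |xy| ≤ p and y is nonempty.
Since the first p symbols of w are all 0's and |xy| ≤ p, y lies entirely in the leading 0-block: y = 0^k for some k with 1 ≤ k ≤ p.
Since 1 ≤ k ≤ p, k divides p!; set t = 1 + p!/k. Then xy^t z has p + (p!/k)·k = p + p! copies of 0. Now the 0-count is p+p! and (1-count)+2 = (p+p!-2)+2 = p+p!, so i ≠ j+2 fails. So xy^t z = 0^{p+p!} 1^{p+p!-2} ∉ L.
This contradicts the pumping lemma, so L is not regular.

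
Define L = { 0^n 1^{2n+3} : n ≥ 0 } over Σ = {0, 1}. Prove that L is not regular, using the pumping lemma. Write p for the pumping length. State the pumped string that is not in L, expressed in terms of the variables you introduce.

0^{p+k} 1^{2p+3}

Assume L is regular. Let p be the pumping length given by the pumping lemma.
Let w = 0^p 1^{2p+3} ∈ L; note |w| = 3p+3 ≥ p.
Write w = xyz as guaranteed by the lemma, with |xy| ≤ p and |y| > 0.
The first p characters of w are 0's, so xy (and hence y) consists only of 0's. Write y = 0^k, 1 ≤ k ≤ p.
Pump with i = 2: xy^2z = 0^{p+k} 1^{2p+3}. For this to lie in L we would need 2p+3 = 2(p+k)+3, which forces k = 0. But k ≥ 1, so xy^2z ∉ L.
Contradiction. Therefore L is not regular.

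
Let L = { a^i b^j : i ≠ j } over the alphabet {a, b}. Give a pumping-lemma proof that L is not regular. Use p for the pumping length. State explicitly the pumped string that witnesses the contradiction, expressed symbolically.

Assume L is regular; let p be its pumping constant.
Choose w = a^p b^{p+p!}. Since p ≠ p+p!, w ∈ L; and |w| ≥ p.
The pumping lemma gives a decomposition w = xyz where |xy| ≤ p and |y| ≥ 1.
Since the first p symbols of w are all a's and |xy| ≤ p, y lies entirely in the leading a-block: y = a^k for some k with 1 ≤ k ≤ p.
Since 1 ≤ k ≤ p, k divides p!; set t = 1 + p!/k. Then xy^t z has p + (p!/k)·k = p + p! copies of a. Now the a-count equals the b-count, so i ≠ j fails. So xy^t z = a^{p+p!} b^{p+p!} ∉ L.
This contradicts the pumping lemma, so L is not regular.

a^{p+p!} b^{p+p!}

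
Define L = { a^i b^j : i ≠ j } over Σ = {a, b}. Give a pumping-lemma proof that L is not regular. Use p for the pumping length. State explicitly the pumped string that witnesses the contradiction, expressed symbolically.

a^{p+p!} b^{p+p!}

Suppose for contradiction that L is regular, and let p be the pumping length.
Choose w = a^p b^{p+p!}. Since p ≠ p+p!, w ∈ L; and |w| ≥ p.
Write w = xyz as guaranteed by the lemma, with |xy| ≤ p and y is nonempty.
Because |xy| ≤ p and w begins with p copies of a, we have y = a^k with 1 ≤ k ≤ p.
Since 1 ≤ k ≤ p, k divides p!; set t = 1 + p!/k. Then xy^t z has p + (p!/k)·k = p + p! copies of a. Now the a-count equals the b-count, so i ≠ j fails. So xy^t z = a^{p+p!} b^{p+p!} ∉ L.
This is a contradiction; hence L is not regular.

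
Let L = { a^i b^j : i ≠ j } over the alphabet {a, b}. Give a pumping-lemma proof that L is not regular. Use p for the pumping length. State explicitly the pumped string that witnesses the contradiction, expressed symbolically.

Toward a contradiction, assume L is regular with pumping length p.
Choose w = a^p b^{p+p!}. Since p ≠ p+p!, w ∈ L; and |w| ≥ p.
Write w = xyz as guaranteed by the lemma, with |xy| ≤ p and |y| ≥ 1.
Since the first p symbols of w are all a's and |xy| ≤ p, y lies entirely in the leading a-block: y = a^k for some k with 1 ≤ k ≤ p.
Since 1 ≤ k ≤ p, k divides p!; set t = 1 + p!/k. Then xy^t z has p + (p!/k)·k = p + p! copies of a. Now the a-count equals the b-count, so i ≠ j fails. So xy^t z = a^{p+p!} b^{p+p!} ∉ L.
This is a contradiction; hence L is not regular.

a^{p+p!} b^{p+p!}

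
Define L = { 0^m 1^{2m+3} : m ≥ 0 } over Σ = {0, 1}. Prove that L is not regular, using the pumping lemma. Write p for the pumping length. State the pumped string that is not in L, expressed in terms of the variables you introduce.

0^{p+k} 1^{2p+3}

Assume L is regular; let p be its pumping constant.
Take w = 0^p 1^{2p+3}. Then w ∈ L and |w| = 3p+3 ≥ p.
By the pumping lemma, w = xyz with |xy| ≤ p and |y| > 0.
Since the first p symbols of w are all 0's and |xy| ≤ p, y lies entirely in the leading 0-block: y = 0^k for some k with 1 ≤ k ≤ p.
Pump with i = 2: xy^2z = 0^{p+k} 1^{2p+3}. For this to lie in L we would need 2p+3 = 2(p+k)+3, which forces k = 0. But k ≥ 1, so xy^2z ∉ L.
Contradiction. Therefore L is not regular.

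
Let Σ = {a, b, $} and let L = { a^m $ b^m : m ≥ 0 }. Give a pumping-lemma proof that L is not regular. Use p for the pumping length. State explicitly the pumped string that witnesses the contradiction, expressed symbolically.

Assume L is regular; let p be its pumping constant.
Take w = a^p $ b^p ∈ L with |w| = 2p+1 ≥ p.
By the pumping lemma, w = xyz with |xy| ≤ p and y is nonempty.
Since the first p symbols of w are all a's and |xy| ≤ p, y lies entirely in the leading a-block: y = a^k for some k with 1 ≤ k ≤ p.
Pump with i = 2: xy^2z = a^{p+k} $ b^p, which would require p+k = p. But k ≥ 1, so xy^2z ∉ L.
This is a contradiction; hence L is not regular.

a^{p+k} $ b^p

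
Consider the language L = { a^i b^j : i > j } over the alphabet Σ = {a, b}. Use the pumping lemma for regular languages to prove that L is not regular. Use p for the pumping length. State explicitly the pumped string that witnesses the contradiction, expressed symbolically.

Suppose for contradiction that L is regular, and let p be the pumping length.
Choose w = a^{p+1} b^p ∈ L, with |w| = 2p+1 ≥ p.
The pumping lemma gives a decomposition w = xyz where |xy| ≤ p and y is nonempty.
Since the first p symbols of w are all a's and |xy| ≤ p, y lies entirely in the leading a-block: y = a^k for some k with 1 ≤ k ≤ p.
Consider xy^0z = xz = a^{p+1-k} b^p. Since k ≥ 1, the a-count p+1-k is at most p, so i > j fails; thus xz ∉ L.
This contradicts the pumping lemma, so L is not regular.

a^{p+1-k} b^p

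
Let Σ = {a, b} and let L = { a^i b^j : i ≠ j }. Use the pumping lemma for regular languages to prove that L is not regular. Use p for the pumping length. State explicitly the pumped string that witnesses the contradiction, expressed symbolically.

Assume L is regular; let p be its pumping constant.
Choose w = a^p b^{p+p!}. Since p ≠ p+p!, w ∈ L; and |w| ≥ p.
By the pumping lemma, w = xyz with |xy| ≤ p and y is nonempty.
The first p characters of w are a's, so xy (and hence y) consists only of a's. Write y = a^k, 1 ≤ k ≤ p.
Since 1 ≤ k ≤ p, k divides p!; set t = 1 + p!/k. Then xy^t z has p + (p!/k)·k = p + p! copies of a. Now the a-count equals the b-count, so i ≠ j fails. So xy^t z = a^{p+p!} b^{p+p!} ∉ L.
Contradiction. Therefore L is not regular.

a^{p+p!} b^{p+p!}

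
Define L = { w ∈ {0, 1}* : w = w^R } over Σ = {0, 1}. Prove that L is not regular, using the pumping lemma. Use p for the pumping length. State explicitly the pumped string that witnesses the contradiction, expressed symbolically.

Assume L is regular; let p be its pumping constant.
Take w = 0^p 1 0^p, a palindrome of length 2p+1 ≥ p.
Write w = xyz as guaranteed by the lemma, with |xy| ≤ p and |y| ≥ 1.
Because |xy| ≤ p and w begins with p copies of 0, we have y = 0^k with 1 ≤ k ≤ p.
Pump with i = 2: xy^2z = 0^{p+k} 1 0^p. Its reverse is 0^p 1 0^{p+k}, which differs from xy^2z since k ≥ 1. So xy^2z is not a palindrome and xy^2z ∉ L.
Contradiction. Therefore L is not regular.

0^{p+k} 1 0^p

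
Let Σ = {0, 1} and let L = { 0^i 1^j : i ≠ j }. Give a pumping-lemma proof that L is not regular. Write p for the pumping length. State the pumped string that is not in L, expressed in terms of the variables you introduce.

0^{p+p!} 1^{p+p!}

Suppose for contradiction that L is regular, and let p be the pumping length.
Choose w = 0^p 1^{p+p!}. Since p ≠ p+p!, w ∈ L; and |w| ≥ p.
Write w = xyz as guaranteed by the lemma, with |xy| ≤ p and |y| ≥ 1.
The first p characters of w are 0's, so xy (and hence y) consists only of 0's. Write y = 0^k, 1 ≤ k ≤ p.
Since 1 ≤ k ≤ p, k divides p!; set t = 1 + p!/k. Then xy^t z has p + (p!/k)·k = p + p! copies of 0. Now the 0-count equals the 1-count, so i ≠ j fails. So xy^t z = 0^{p+p!} 1^{p+p!} ∉ L.
This is a contradiction; hence L is not regular.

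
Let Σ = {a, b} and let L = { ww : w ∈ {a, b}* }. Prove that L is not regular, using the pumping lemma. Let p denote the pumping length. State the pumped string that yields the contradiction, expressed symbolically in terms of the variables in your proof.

a^{p+k} b^p a^p b^p

Assume L is regular; let p be its pumping constant.
Take w = a^p b^p a^p b^p = uu where u = a^pb^p; then w ∈ L and |w| = 4p ≥ p.
The pumping lemma gives a decomposition w = xyz where |xy| ≤ p and |y| ≥ 1.
Because |xy| ≤ p and w begins with p copies of a, we have y = a^k with 1 ≤ k ≤ p.
Pump with i = 2: xy^2z = a^{p+k} b^p a^p b^p, of length 4p+k. Suppose this equals vv. The string starts with a and ends with b, so v does too; thus the boundary between the two copies of v is a b→a transition. There is exactly one such transition, at position 2p+k, so |v| = 2p+k and |vv| = 4p+2k ≠ 4p+k since k ≥ 1. So xy^2z ∉ L.
Contradiction. Therefore L is not regular.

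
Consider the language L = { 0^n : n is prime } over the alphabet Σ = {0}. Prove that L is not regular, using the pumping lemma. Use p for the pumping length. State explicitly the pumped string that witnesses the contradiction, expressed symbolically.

Suppose for contradiction that L is regular, and let p be the pumping length.
Let q be a prime with q ≥ p+2 (infinitely many primes exist), and take w = 0^q ∈ L with |w| = q ≥ p.
The pumping lemma gives a decomposition w = xyz where |xy| ≤ p and y is nonempty.
Then y = 0^k for some k with 1 ≤ k ≤ p.
Since 1 ≤ k ≤ p, |xz| = q-k. Pump with i = q+1: |xy^{q+1}z| = (q-k)+(q+1)k = q+qk = q(1+k), which is composite (both factors ≥ 2). So xy^{q+1}z = 0^{q(1+k)} ∉ L.
Contradiction. Therefore L is not regular.

0^{q(1+k)}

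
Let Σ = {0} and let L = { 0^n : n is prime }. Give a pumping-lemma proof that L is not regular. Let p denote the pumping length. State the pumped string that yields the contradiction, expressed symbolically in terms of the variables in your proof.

0^{q(1+k)}

Suppose for contradiction that L is regular, and let p be the pumping length.
Let q be a prime with q ≥ p+2 (infinitely many primes exist), and take w = 0^q ∈ L with |w| = q ≥ p.
The pumping lemma gives a decomposition w = xyz where |xy| ≤ p and |y| ≥ 1.
Then y = 0^k for some k with 1 ≤ k ≤ p.
Since 1 ≤ k ≤ p, |xz| = q-k. Pump with i = q+1: |xy^{q+1}z| = (q-k)+(q+1)k = q+qk = q(1+k), which is composite (both factors ≥ 2). So xy^{q+1}z = 0^{q(1+k)} ∉ L.
This contradicts the pumping lemma, so L is not regular.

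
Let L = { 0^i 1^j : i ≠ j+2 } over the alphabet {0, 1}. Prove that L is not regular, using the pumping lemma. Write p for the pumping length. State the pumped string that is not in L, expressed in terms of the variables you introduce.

Assume L is regular. Let p be the pumping length given by the pumping lemma.
Choose w = 0^p 1^{p+p!-2}. Since p ≠ (p+p!-2)+2 = p+p!, w ∈ L; and |w| ≥ p.
The pumping lemma gives a decomposition w = xyz where |xy| ≤ p and |y| > 0.
Since the first p symbols of w are all 0's and |xy| ≤ p, y lies entirely in the leading 0-block: y = 0^k for some k with 1 ≤ k ≤ p.
Since 1 ≤ k ≤ p, k divides p!; set t = 1 + p!/k. Then xy^t z has p + (p!/k)·k = p + p! copies of 0. Now the 0-count is p+p! and (1-count)+2 = (p+p!-2)+2 = p+p!, so i ≠ j+2 fails. So xy^t z = 0^{p+p!} 1^{p+p!-2} ∉ L.
Contradiction. Therefore L is not regular.

0^{p+p!} 1^{p+p!-2}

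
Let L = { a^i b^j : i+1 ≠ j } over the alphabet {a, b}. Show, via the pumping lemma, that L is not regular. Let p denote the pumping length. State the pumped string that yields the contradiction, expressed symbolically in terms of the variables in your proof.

Toward a contradiction, assume L is regular with pumping length p.
Choose w = a^p b^{p+p!+1}. Since p ≠ (p+p!+1)-1 = p+p!, w ∈ L; and |w| ≥ p.
By the pumping lemma, w = xyz with |xy| ≤ p and |y| ≥ 1.
Since the first p symbols of w are all a's and |xy| ≤ p, y lies entirely in the leading a-block: y = a^k for some k with 1 ≤ k ≤ p.
Since 1 ≤ k ≤ p, k divides p!; set t = 1 + p!/k. Then xy^t z has p + (p!/k)·k = p + p! copies of a. Now the a-count is p+p! and (b-count)-1 = (p+p!+1)-1 = p+p!, so i+1 ≠ j fails. So xy^t z = a^{p+p!} b^{p+p!+1} ∉ L.
This contradicts the pumping lemma, so L is not regular.

a^{p+p!} b^{p+p!+1}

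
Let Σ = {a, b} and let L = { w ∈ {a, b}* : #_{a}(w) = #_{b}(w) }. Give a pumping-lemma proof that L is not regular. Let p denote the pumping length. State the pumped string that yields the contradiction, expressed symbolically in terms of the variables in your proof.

Assume L is regular. Let p be the pumping length given by the pumping lemma.
Choose w = a^p b^p ∈ L with |w| = 2p ≥ p.
By the pumping lemma, w = xyz with |xy| ≤ p and |y| > 0.
The first p characters of w are a's, so xy (and hence y) consists only of a's. Write y = a^k, 1 ≤ k ≤ p.
Pump with i = 2: xy^2z = a^{p+k} b^p has p+k occurrences of a but only p of b. Since k ≥ 1 the counts differ, so xy^2z ∉ L.
This contradicts the pumping lemma, so L is not regular.

a^{p+k} b^p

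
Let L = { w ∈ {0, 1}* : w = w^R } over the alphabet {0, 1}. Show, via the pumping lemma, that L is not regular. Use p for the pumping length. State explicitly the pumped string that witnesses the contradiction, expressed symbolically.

0^{p+k} 1 0^p

Assume L is regular; let p be its pumping constant.
Take w = 0^p 1 0^p, a palindrome of length 2p+1 ≥ p.
Write w = xyz as guaranteed by the lemma, with |xy| ≤ p and y is nonempty.
Because |xy| ≤ p and w begins with p copies of 0, we have y = 0^k with 1 ≤ k ≤ p.
Pump with i = 2: xy^2z = 0^{p+k} 1 0^p. Its reverse is 0^p 1 0^{p+k}, which differs from xy^2z since k ≥ 1. So xy^2z is not a palindrome and xy^2z ∉ L.
Contradiction. Therefore L is not regular.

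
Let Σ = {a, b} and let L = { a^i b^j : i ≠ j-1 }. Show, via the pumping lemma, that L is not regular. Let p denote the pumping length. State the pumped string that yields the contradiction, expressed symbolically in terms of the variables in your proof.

Toward a contradiction, assume L is regular with pumping length p.
Choose w = a^p b^{p+p!+1}. Since p ≠ (p+p!+1)-1 = p+p!, w ∈ L; and |w| ≥ p.
The pumping lemma gives a decomposition w = xyz where |xy| ≤ p and |y| > 0.
The first p characters of w are a's, so xy (and hence y) consists only of a's. Write y = a^k, 1 ≤ k ≤ p.
Since 1 ≤ k ≤ p, k divides p!; set t = 1 + p!/k. Then xy^t z has p + (p!/k)·k = p + p! copies of a. Now the a-count is p+p! and (b-count)-1 = (p+p!+1)-1 = p+p!, so i ≠ j-1 fails. So xy^t z = a^{p+p!} b^{p+p!+1} ∉ L.
This is a contradiction; hence L is not regular.

a^{p+p!} b^{p+p!+1}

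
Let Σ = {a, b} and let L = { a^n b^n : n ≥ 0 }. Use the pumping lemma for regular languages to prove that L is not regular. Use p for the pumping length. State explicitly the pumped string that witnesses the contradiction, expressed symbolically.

a^{p+k} b^p

Assume L is regular. Let p be the pumping length given by the pumping lemma.
Take w = a^p b^p. Then w ∈ L and |w| = 2p ≥ p.
By the pumping lemma, w = xyz with |xy| ≤ p and |y| ≥ 1.
Because |xy| ≤ p and w begins with p copies of a, we have y = a^k with 1 ≤ k ≤ p.
Pump with i = 2: xy^2z = a^{p+k} b^p. For this to lie in L we would need p = p+k, which forces k = 0. But k ≥ 1, so xy^2z ∉ L.
This is a contradiction; hence L is not regular.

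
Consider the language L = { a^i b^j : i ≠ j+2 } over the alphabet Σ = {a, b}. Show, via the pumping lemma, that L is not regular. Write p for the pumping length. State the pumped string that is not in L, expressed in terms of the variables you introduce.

Assume L is regular. Let p be the pumping length given by the pumping lemma.
Choose w = a^p b^{p+p!-2}. Since p ≠ (p+p!-2)+2 = p+p!, w ∈ L; and |w| ≥ p.
The pumping lemma gives a decomposition w = xyz where |xy| ≤ p and |y| ≥ 1.
The first p characters of w are a's, so xy (and hence y) consists only of a's. Write y = a^k, 1 ≤ k ≤ p.
Since 1 ≤ k ≤ p, k divides p!; set t = 1 + p!/k. Then xy^t z has p + (p!/k)·k = p + p! copies of a. Now the a-count is p+p! and (b-count)+2 = (p+p!-2)+2 = p+p!, so i ≠ j+2 fails. So xy^t z = a^{p+p!} b^{p+p!-2} ∉ L.
This contradicts the pumping lemma, so L is not regular.

a^{p+p!} b^{p+p!-2}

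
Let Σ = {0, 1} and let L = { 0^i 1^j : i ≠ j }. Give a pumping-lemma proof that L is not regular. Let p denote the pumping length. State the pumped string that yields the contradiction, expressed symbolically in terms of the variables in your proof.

Toward a contradiction, assume L is regular with pumping length p.
Choose w = 0^p 1^{p+p!}. Since p ≠ p+p!, w ∈ L; and |w| ≥ p.
By the pumping lemma, w = xyz with |xy| ≤ p and |y| ≥ 1.
Since the first p symbols of w are all 0's and |xy| ≤ p, y lies entirely in the leading 0-block: y = 0^k for some k with 1 ≤ k ≤ p.
Since 1 ≤ k ≤ p, k divides p!; set t = 1 + p!/k. Then xy^t z has p + (p!/k)·k = p + p! copies of 0. Now the 0-count equals the 1-count, so i ≠ j fails. So xy^t z = 0^{p+p!} 1^{p+p!} ∉ L.
This is a contradiction; hence L is not regular.

0^{p+p!} 1^{p+p!}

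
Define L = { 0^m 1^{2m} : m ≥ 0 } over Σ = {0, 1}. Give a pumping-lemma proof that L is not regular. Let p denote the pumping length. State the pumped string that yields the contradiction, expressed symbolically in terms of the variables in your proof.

0^{p+k} 1^{2p}

Assume L is regular; let p be its pumping constant.
Let w = 0^p 1^{2p} ∈ L; note |w| = 3p ≥ p.
Write w = xyz as guaranteed by the lemma, with |xy| ≤ p and y is nonempty.
Since the first p symbols of w are all 0's and |xy| ≤ p, y lies entirely in the leading 0-block: y = 0^k for some k with 1 ≤ k ≤ p.
Pump with i = 2: xy^2z = 0^{p+k} 1^{2p}. For this to lie in L we would need 2p = 2(p+k), which forces k = 0. But k ≥ 1, so xy^2z ∉ L.
This contradicts the pumping lemma, so L is not regular.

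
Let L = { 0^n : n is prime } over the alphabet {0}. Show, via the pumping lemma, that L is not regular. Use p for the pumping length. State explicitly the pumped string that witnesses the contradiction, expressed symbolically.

Assume L is regular. Let p be the pumping length given by the pumping lemma.
Let q be a prime with q ≥ p+2 (infinitely many primes exist), and take w = 0^q ∈ L with |w| = q ≥ p.
The pumping lemma gives a decomposition w = xyz where |xy| ≤ p and |y| > 0.
Then y = 0^k for some k with 1 ≤ k ≤ p.
Since 1 ≤ k ≤ p, |xz| = q-k. Pump with i = q+1: |xy^{q+1}z| = (q-k)+(q+1)k = q+qk = q(1+k), which is composite (both factors ≥ 2). So xy^{q+1}z = 0^{q(1+k)} ∉ L.
This contradicts the pumping lemma, so L is not regular.

0^{q(1+k)}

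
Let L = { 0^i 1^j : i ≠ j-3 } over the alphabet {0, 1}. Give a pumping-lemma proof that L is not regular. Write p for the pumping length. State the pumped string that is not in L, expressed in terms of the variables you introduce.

0^{p+p!} 1^{p+p!+3}

Assume L is regular. Let p be the pumping length given by the pumping lemma.
Choose w = 0^p 1^{p+p!+3}. Since p ≠ (p+p!+3)-3 = p+p!, w ∈ L; and |w| ≥ p.
Write w = xyz as guaranteed by the lemma, with |xy| ≤ p and |y| ≥ 1.
Since the first p symbols of w are all 0's and |xy| ≤ p, y lies entirely in the leading 0-block: y = 0^k for some k with 1 ≤ k ≤ p.
Since 1 ≤ k ≤ p, k divides p!; set t = 1 + p!/k. Then xy^t z has p + (p!/k)·k = p + p! copies of 0. Now the 0-count is p+p! and (1-count)-3 = (p+p!+3)-3 = p+p!, so i ≠ j-3 fails. So xy^t z = 0^{p+p!} 1^{p+p!+3} ∉ L.
This contradicts the pumping lemma, so L is not regular.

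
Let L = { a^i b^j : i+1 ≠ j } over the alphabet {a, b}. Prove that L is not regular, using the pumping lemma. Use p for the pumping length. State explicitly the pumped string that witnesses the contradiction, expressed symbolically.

Assume L is regular. Let p be the pumping length given by the pumping lemma.
Choose w = a^p b^{p+p!+1}. Since p ≠ (p+p!+1)-1 = p+p!, w ∈ L; and |w| ≥ p.
The pumping lemma gives a decomposition w = xyz where |xy| ≤ p and |y| > 0.
The first p characters of w are a's, so xy (and hence y) consists only of a's. Write y = a^k, 1 ≤ k ≤ p.
Since 1 ≤ k ≤ p, k divides p!; set t = 1 + p!/k. Then xy^t z has p + (p!/k)·k = p + p! copies of a. Now the a-count is p+p! and (b-count)-1 = (p+p!+1)-1 = p+p!, so i+1 ≠ j fails. So xy^t z = a^{p+p!} b^{p+p!+1} ∉ L.
Contradiction. Therefore L is not regular.

a^{p+p!} b^{p+p!+1}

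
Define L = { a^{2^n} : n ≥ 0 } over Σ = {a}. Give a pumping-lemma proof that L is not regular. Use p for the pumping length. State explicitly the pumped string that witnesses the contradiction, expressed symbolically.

Suppose for contradiction that L is regular, and let p be the pumping length.
Take w = a^{2^p} ∈ L with |w| = 2^p ≥ p.
Write w = xyz as guaranteed by the lemma, with |xy| ≤ p and |y| ≥ 1.
Then y = a^k for some k with 1 ≤ k ≤ p.
Pump with i = 2: xy^2z = a^{2^p+k}. Since 1 ≤ k ≤ p < 2^p, we have 2^p < 2^p+k < 2^{p+1}, so 2^p+k is not a power of 2. So xy^2z ∉ L.
This is a contradiction; hence L is not regular.

a^{2^p+k}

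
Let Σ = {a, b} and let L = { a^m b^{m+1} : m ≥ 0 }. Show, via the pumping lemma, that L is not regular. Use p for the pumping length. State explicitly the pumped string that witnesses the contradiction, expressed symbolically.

Suppose for contradiction that L is regular, and let p be the pumping length.
Let w = a^p b^{p+1} ∈ L; note |w| = 2p+1 ≥ p.
The pumping lemma gives a decomposition w = xyz where |xy| ≤ p and |y| > 0.
Because |xy| ≤ p and w begins with p copies of a, we have y = a^k with 1 ≤ k ≤ p.
Pump with i = 2: xy^2z = a^{p+k} b^{p+1}. For this to lie in L we would need p+1 = (p+k)+1, which forces k = 0. But k ≥ 1, so xy^2z ∉ L.
This is a contradiction; hence L is not regular.

a^{p+k} b^{p+1}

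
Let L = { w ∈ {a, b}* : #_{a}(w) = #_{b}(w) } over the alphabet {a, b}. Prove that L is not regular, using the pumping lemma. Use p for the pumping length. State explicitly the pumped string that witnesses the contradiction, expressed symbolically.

a^{p+k} b^p

Toward a contradiction, assume L is regular with pumping length p.
Choose w = a^p b^p ∈ L with |w| = 2p ≥ p.
The pumping lemma gives a decomposition w = xyz where |xy| ≤ p and |y| > 0.
The first p characters of w are a's, so xy (and hence y) consists only of a's. Write y = a^k, 1 ≤ k ≤ p.
Pump with i = 2: xy^2z = a^{p+k} b^p has p+k occurrences of a but only p of b. Since k ≥ 1 the counts differ, so xy^2z ∉ L.
This is a contradiction; hence L is not regular.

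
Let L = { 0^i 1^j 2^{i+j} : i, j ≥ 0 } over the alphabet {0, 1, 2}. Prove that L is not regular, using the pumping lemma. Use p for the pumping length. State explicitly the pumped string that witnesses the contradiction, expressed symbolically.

Assume L is regular. Let p be the pumping length given by the pumping lemma.
Take w = 0^p 1^p 2^{2p} ∈ L (with i=j=p, i+j=2p), |w| = 4p ≥ p.
By the pumping lemma, w = xyz with |xy| ≤ p and y is nonempty.
The first p characters of w are 0's, so xy (and hence y) consists only of 0's. Write y = 0^k, 1 ≤ k ≤ p.
Consider xy^2z = 0^{p+k} 1^p 2^{2p}. Now the 0- and 1-counts sum to 2p+k, but the 2-count is 2p ≠ 2p+k. So xy^2z ∉ L.
Contradiction. Therefore L is not regular.

0^{p+k} 1^p 2^{2p}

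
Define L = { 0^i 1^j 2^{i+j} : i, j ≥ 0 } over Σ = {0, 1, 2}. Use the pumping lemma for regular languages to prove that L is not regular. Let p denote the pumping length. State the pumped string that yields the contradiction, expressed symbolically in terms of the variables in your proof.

0^{p+k} 1^p 2^{2p}

Assume L is regular. Let p be the pumping length given by the pumping lemma.
Take w = 0^p 1^p 2^{2p} ∈ L (with i=j=p, i+j=2p), |w| = 4p ≥ p.
The pumping lemma gives a decomposition w = xyz where |xy| ≤ p and y is nonempty.
The first p characters of w are 0's, so xy (and hence y) consists only of 0's. Write y = 0^k, 1 ≤ k ≤ p.
Consider xy^2z = 0^{p+k} 1^p 2^{2p}. Now the 0- and 1-counts sum to 2p+k, but the 2-count is 2p ≠ 2p+k. So xy^2z ∉ L.
This contradicts the pumping lemma, so L is not regular.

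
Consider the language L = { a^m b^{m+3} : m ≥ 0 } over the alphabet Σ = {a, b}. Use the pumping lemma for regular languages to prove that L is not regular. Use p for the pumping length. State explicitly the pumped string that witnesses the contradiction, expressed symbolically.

a^{p+k} b^{p+3}

Suppose for contradiction that L is regular, and let p be the pumping length.
Choose w = a^p b^{p+3}, which is in L with |w| = 2p+3 ≥ p.
The pumping lemma gives a decomposition w = xyz where |xy| ≤ p and |y| > 0.
Since the first p symbols of w are all a's and |xy| ≤ p, y lies entirely in the leading a-block: y = a^k for some k with 1 ≤ k ≤ p.
Pump with i = 2: xy^2z = a^{p+k} b^{p+3}. For this to lie in L we would need p+3 = (p+k)+3, which forces k = 0. But k ≥ 1, so xy^2z ∉ L.
Contradiction. Therefore L is not regular.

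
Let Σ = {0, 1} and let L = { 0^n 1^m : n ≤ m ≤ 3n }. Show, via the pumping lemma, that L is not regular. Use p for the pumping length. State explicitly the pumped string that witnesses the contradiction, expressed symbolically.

0^{p+k} 1^p

Assume L is regular; let p be its pumping constant.
Take w = 0^p 1^p ∈ L (since p ≤ p ≤ 3p), with |w| = 2p ≥ p.
Write w = xyz as guaranteed by the lemma, with |xy| ≤ p and |y| > 0.
The first p characters of w are 0's, so xy (and hence y) consists only of 0's. Write y = 0^k, 1 ≤ k ≤ p.
Pump with i = 2: xy^2z = 0^{p+k} 1^p. Now n = p+k > p = m, so the condition n ≤ m fails. Thus xy^2z ∉ L.
Contradiction. Therefore L is not regular.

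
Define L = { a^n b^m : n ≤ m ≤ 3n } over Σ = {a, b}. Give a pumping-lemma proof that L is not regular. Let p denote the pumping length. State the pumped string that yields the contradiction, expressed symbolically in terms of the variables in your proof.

Assume L is regular. Let p be the pumping length given by the pumping lemma.
Take w = a^p b^p ∈ L (since p ≤ p ≤ 3p), with |w| = 2p ≥ p.
The pumping lemma gives a decomposition w = xyz where |xy| ≤ p and |y| > 0.
The first p characters of w are a's, so xy (and hence y) consists only of a's. Write y = a^k, 1 ≤ k ≤ p.
Pump with i = 2: xy^2z = a^{p+k} b^p. Now n = p+k > p = m, so the condition n ≤ m fails. Thus xy^2z ∉ L.
Contradiction. Therefore L is not regular.

a^{p+k} b^p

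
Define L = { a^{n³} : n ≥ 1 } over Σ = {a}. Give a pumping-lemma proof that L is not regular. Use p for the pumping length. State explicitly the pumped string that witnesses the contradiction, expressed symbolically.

a^{p³+k}

Assume L is regular. Let p be the pumping length given by the pumping lemma.
Take w = a^{p³} ∈ L with |w| = p³ ≥ p.
Write w = xyz as guaranteed by the lemma, with |xy| ≤ p and |y| ≥ 1.
Then y = a^k for some k with 1 ≤ k ≤ p.
Pump with i = 2: xy^2z = a^{p³+k}. Since 1 ≤ k ≤ p, p³ < p³+k ≤ p³+p < p³+3p²+3p+1 = (p+1)³, so p³+k is not a perfect cube. So xy^2z ∉ L.
Contradiction. Therefore L is not regular.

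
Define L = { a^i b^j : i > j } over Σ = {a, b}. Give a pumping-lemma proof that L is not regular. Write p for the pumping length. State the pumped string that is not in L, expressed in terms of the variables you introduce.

Suppose for contradiction that L is regular, and let p be the pumping length.
Choose w = a^{p+1} b^p ∈ L, with |w| = 2p+1 ≥ p.
By the pumping lemma, w = xyz with |xy| ≤ p and |y| > 0.
The first p characters of w are a's, so xy (and hence y) consists only of a's. Write y = a^k, 1 ≤ k ≤ p.
Consider xy^0z = xz = a^{p+1-k} b^p. Since k ≥ 1, the a-count p+1-k is at most p, so i > j fails; thus xz ∉ L.
This is a contradiction; hence L is not regular.

a^{p+1-k} b^p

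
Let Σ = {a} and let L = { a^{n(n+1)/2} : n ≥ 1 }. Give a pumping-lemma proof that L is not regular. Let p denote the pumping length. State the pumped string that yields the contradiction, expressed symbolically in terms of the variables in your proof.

Toward a contradiction, assume L is regular with pumping length p.
Take w = a^{p(p+1)/2} ∈ L with |w| = p(p+1)/2 ≥ p.
Write w = xyz as guaranteed by the lemma, with |xy| ≤ p and |y| > 0.
Then y = a^k for some k with 1 ≤ k ≤ p.
Pump with i = 2: xy^2z = a^{p(p+1)/2+k}. Since 1 ≤ k ≤ p, p(p+1)/2 < p(p+1)/2+k ≤ p(p+1)/2+p < (p+1)(p+2)/2, so p(p+1)/2+k is strictly between consecutive triangular numbers. So xy^2z ∉ L.
This is a contradiction; hence L is not regular.

a^{p(p+1)/2+k}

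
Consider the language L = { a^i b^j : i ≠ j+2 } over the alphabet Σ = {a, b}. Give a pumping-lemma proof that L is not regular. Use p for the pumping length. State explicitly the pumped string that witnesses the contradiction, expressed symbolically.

a^{p+p!} b^{p+p!-2}

Toward a contradiction, assume L is regular with pumping length p.
Choose w = a^p b^{p+p!-2}. Since p ≠ (p+p!-2)+2 = p+p!, w ∈ L; and |w| ≥ p.
Write w = xyz as guaranteed by the lemma, with |xy| ≤ p and |y| > 0.
Because |xy| ≤ p and w begins with p copies of a, we have y = a^k with 1 ≤ k ≤ p.
Since 1 ≤ k ≤ p, k divides p!; set t = 1 + p!/k. Then xy^t z has p + (p!/k)·k = p + p! copies of a. Now the a-count is p+p! and (b-count)+2 = (p+p!-2)+2 = p+p!, so i ≠ j+2 fails. So xy^t z = a^{p+p!} b^{p+p!-2} ∉ L.
This contradicts the pumping lemma, so L is not regular.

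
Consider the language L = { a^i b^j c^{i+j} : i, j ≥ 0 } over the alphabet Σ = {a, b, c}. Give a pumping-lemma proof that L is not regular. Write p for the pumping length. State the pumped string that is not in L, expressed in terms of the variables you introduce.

Suppose for contradiction that L is regular, and let p be the pumping length.
Take w = a^p b^p c^{2p} ∈ L (with i=j=p, i+j=2p), |w| = 4p ≥ p.
Write w = xyz as guaranteed by the lemma, with |xy| ≤ p and |y| ≥ 1.
Because |xy| ≤ p and w begins with p copies of a, we have y = a^k with 1 ≤ k ≤ p.
Consider xy^2z = a^{p+k} b^p c^{2p}. Now the a- and b-counts sum to 2p+k, but the c-count is 2p ≠ 2p+k. So xy^2z ∉ L.
This contradicts the pumping lemma, so L is not regular.

a^{p+k} b^p c^{2p}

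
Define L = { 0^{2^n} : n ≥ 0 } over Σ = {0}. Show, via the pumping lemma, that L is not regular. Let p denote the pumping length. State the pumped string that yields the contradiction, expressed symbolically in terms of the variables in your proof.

Toward a contradiction, assume L is regular with pumping length p.
Take w = 0^{2^p} ∈ L with |w| = 2^p ≥ p.
Write w = xyz as guaranteed by the lemma, with |xy| ≤ p and |y| ≥ 1.
Then y = 0^k for some k with 1 ≤ k ≤ p.
Pump with i = 2: xy^2z = 0^{2^p+k}. Since 1 ≤ k ≤ p < 2^p, we have 2^p < 2^p+k < 2^{p+1}, so 2^p+k is not a power of 2. So xy^2z ∉ L.
Contradiction. Therefore L is not regular.

0^{2^p+k}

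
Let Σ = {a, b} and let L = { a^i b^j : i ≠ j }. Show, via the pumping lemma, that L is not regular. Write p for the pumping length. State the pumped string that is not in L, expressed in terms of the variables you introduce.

Assume L is regular. Let p be the pumping length given by the pumping lemma.
Choose w = a^p b^{p+p!}. Since p ≠ p+p!, w ∈ L; and |w| ≥ p.
By the pumping lemma, w = xyz with |xy| ≤ p and y is nonempty.
Because |xy| ≤ p and w begins with p copies of a, we have y = a^k with 1 ≤ k ≤ p.
Since 1 ≤ k ≤ p, k divides p!; set t = 1 + p!/k. Then xy^t z has p + (p!/k)·k = p + p! copies of a. Now the a-count equals the b-count, so i ≠ j fails. So xy^t z = a^{p+p!} b^{p+p!} ∉ L.
This is a contradiction; hence L is not regular.

a^{p+p!} b^{p+p!}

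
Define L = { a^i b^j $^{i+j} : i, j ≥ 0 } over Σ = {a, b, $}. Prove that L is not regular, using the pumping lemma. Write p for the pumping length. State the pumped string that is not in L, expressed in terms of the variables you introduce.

Assume L is regular. Let p be the pumping length given by the pumping lemma.
Take w = a^p b^p $^{2p} ∈ L (with i=j=p, i+j=2p), |w| = 4p ≥ p.
By the pumping lemma, w = xyz with |xy| ≤ p and y is nonempty.
The first p characters of w are a's, so xy (and hence y) consists only of a's. Write y = a^k, 1 ≤ k ≤ p.
Consider xy^2z = a^{p+k} b^p $^{2p}. Now the a- and b-counts sum to 2p+k, but the $-count is 2p ≠ 2p+k. So xy^2z ∉ L.
This contradicts the pumping lemma, so L is not regular.

a^{p+k} b^p $^{2p}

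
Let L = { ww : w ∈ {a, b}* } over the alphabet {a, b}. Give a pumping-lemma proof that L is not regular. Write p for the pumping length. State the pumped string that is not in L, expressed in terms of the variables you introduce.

a^{p+k} b^p a^p b^p

Toward a contradiction, assume L is regular with pumping length p.
Take w = a^p b^p a^p b^p = uu where u = a^pb^p; then w ∈ L and |w| = 4p ≥ p.
The pumping lemma gives a decomposition w = xyz where |xy| ≤ p and |y| ≥ 1.
The first p characters of w are a's, so xy (and hence y) consists only of a's. Write y = a^k, 1 ≤ k ≤ p.
Pump with i = 2: xy^2z = a^{p+k} b^p a^p b^p, of length 4p+k. Suppose this equals vv. The string starts with a and ends with b, so v does too; thus the boundary between the two copies of v is a b→a transition. There is exactly one such transition, at position 2p+k, so |v| = 2p+k and |vv| = 4p+2k ≠ 4p+k since k ≥ 1. So xy^2z ∉ L.
Contradiction. Therefore L is not regular.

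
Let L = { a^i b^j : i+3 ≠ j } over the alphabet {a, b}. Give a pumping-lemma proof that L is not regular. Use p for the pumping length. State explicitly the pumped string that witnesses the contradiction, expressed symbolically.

a^{p+p!} b^{p+p!+3}

Assume L is regular. Let p be the pumping length given by the pumping lemma.
Choose w = a^p b^{p+p!+3}. Since p ≠ (p+p!+3)-3 = p+p!, w ∈ L; and |w| ≥ p.
Write w = xyz as guaranteed by the lemma, with |xy| ≤ p and |y| ≥ 1.
Since the first p symbols of w are all a's and |xy| ≤ p, y lies entirely in the leading a-block: y = a^k for some k with 1 ≤ k ≤ p.
Since 1 ≤ k ≤ p, k divides p!; set t = 1 + p!/k. Then xy^t z has p + (p!/k)·k = p + p! copies of a. Now the a-count is p+p! and (b-count)-3 = (p+p!+3)-3 = p+p!, so i+3 ≠ j fails. So xy^t z = a^{p+p!} b^{p+p!+3} ∉ L.
This contradicts the pumping lemma, so L is not regular.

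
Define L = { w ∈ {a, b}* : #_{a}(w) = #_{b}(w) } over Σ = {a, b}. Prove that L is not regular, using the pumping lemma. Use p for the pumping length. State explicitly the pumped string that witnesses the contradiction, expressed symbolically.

Assume L is regular. Let p be the pumping length given by the pumping lemma.
Choose w = a^p b^p ∈ L with |w| = 2p ≥ p.
Write w = xyz as guaranteed by the lemma, with |xy| ≤ p and |y| ≥ 1.
Since the first p symbols of w are all a's and |xy| ≤ p, y lies entirely in the leading a-block: y = a^k for some k with 1 ≤ k ≤ p.
Pump with i = 2: xy^2z = a^{p+k} b^p has p+k occurrences of a but only p of b. Since k ≥ 1 the counts differ, so xy^2z ∉ L.
Contradiction. Therefore L is not regular.

a^{p+k} b^p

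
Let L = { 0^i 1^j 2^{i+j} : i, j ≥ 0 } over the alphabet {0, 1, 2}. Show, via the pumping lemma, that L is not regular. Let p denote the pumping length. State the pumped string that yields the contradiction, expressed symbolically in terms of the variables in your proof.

0^{p+k} 1^p 2^{2p}

Suppose for contradiction that L is regular, and let p be the pumping length.
Take w = 0^p 1^p 2^{2p} ∈ L (with i=j=p, i+j=2p), |w| = 4p ≥ p.
The pumping lemma gives a decomposition w = xyz where |xy| ≤ p and |y| ≥ 1.
The first p characters of w are 0's, so xy (and hence y) consists only of 0's. Write y = 0^k, 1 ≤ k ≤ p.
Consider xy^2z = 0^{p+k} 1^p 2^{2p}. Now the 0- and 1-counts sum to 2p+k, but the 2-count is 2p ≠ 2p+k. So xy^2z ∉ L.
This contradicts the pumping lemma, so L is not regular.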